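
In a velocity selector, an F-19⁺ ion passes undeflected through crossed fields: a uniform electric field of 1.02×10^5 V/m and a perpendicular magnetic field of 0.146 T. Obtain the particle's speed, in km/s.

For zero net force, qE = qvB, so v = E/B.
v = (1.02×10^5) / (0.146) = 6.99×10^5 m/s.

v ≈ 699 km/s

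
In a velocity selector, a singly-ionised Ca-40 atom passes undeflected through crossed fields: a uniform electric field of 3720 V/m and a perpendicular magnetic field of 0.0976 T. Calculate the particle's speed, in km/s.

v ≈ 38.1 km/s

For zero net force, qE = qvB, so v = E/B.
v = (3720) / (0.0976) = 3.81×10^4 m/s.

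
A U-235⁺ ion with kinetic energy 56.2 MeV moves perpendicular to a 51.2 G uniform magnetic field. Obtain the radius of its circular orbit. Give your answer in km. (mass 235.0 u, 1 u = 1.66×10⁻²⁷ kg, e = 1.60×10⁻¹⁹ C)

r ≈ 3.23 km

Convert the energy: K = 56.2 MeV = 8.99×10^-12 J.
v = √(2K/m) = √(2·8.99×10^-12/3.90×10^-25) = 6.79×10^6 m/s.
r = mv/(qB) = (3.90×10^-25)(6.79×10^6) / [(1×1.60×10^-19)(5.12×10^-3)] = 3230 m.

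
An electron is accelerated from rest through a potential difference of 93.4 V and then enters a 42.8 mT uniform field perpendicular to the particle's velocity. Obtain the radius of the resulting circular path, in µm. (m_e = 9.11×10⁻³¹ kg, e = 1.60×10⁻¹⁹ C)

r ≈ 762 µm

The kinetic energy gained is K = qV = (1×1.60×10^-19)(93.4) = 1.49×10^-17 J.
v = √(2K/m) = 5.73×10^6 m/s.
r = mv/(qB) = (9.11×10^-31)(5.73×10^6) / [(1×1.60×10^-19)(0.0428)] = 7.62×10^-4 m.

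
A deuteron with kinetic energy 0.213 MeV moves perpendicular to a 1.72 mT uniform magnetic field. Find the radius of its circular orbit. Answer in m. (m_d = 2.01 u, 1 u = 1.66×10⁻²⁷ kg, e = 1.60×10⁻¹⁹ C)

Convert the energy: K = 0.213 MeV = 3.41×10^-14 J.
v = √(2K/m) = √(2·3.41×10^-14/3.34×10^-27) = 4.52×10^6 m/s.
r = mv/(qB) = (3.34×10^-27)(4.52×10^6) / [(1×1.60×10^-19)(1.72×10^-3)] = 54.8 m.

r ≈ 54.8 m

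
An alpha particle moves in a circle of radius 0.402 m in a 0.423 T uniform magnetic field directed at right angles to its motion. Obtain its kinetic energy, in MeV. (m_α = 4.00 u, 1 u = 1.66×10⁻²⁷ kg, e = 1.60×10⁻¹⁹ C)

v = qBr/m = (2×1.60×10^-19)(0.423)(0.402) / (6.64×10^-27) = 8.19×10^6 m/s.
K = ½mv² = 0.5·(6.64×10^-27)·(8.19×10^6)² = 2.23×10^-13 J = 1.39 MeV.

K ≈ 1.39 MeV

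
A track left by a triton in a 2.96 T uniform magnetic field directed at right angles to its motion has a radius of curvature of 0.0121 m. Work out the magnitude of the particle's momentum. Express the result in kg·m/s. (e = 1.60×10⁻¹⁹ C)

p ≈ 5.73×10^-21 kg·m/s

Since qvB = mv²/r, the momentum p = mv = qBr.
p = (1×1.60×10^-19)(2.96)(0.0121) = 5.73×10^-21 kg·m/s.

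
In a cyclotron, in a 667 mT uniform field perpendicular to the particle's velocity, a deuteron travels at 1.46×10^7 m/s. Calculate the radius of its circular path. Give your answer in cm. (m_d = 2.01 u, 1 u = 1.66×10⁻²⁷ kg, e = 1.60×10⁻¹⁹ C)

r ≈ 45.6 cm

The magnetic force provides the centripetal force: qvB = mv²/r, so r = mv/(qB).
r = (3.34×10^-27 kg)(1.46×10^7 m/s) / [(1×1.60×10^-19 C)(0.667 T)] = 0.456 m.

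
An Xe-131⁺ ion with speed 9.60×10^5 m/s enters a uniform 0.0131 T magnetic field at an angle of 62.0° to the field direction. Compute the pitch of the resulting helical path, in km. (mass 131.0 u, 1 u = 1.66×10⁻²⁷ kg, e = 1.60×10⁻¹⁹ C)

pitch ≈ 0.294 km

The velocity component along B is v∥ = v cos62.0° = 4.51×10^5 m/s.
The cyclotron period T = 2πm/(qB) = 6.52×10^-4 s is set by m, q, B alone.
Pitch = v∥·T = (4.51×10^5)(6.52×10^-4) = 294 m.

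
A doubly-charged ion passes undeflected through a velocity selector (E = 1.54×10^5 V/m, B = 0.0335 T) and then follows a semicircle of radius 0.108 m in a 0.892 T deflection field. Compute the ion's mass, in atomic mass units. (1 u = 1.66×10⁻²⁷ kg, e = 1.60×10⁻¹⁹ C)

m ≈ 4.04 u

v = E/B₁ = 4.60×10^6 m/s.
From r = mv/(qB₂), m = qB₂r/v = (2×1.60×10^-19)(0.892)(0.108) / (4.60×10^6) = 6.71×10^-27 kg.
In atomic mass units: m = 6.71×10^-27 / 1.66×10^-27 = 4.04 u.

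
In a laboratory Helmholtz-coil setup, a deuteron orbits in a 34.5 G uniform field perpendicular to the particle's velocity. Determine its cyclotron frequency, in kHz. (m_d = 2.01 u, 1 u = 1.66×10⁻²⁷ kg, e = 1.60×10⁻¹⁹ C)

f = qB/(2πm) = (1×1.60×10^-19)(3.45×10^-3) / [2π(3.34×10^-27)] = 2.63×10^4 Hz.

f ≈ 26.3 kHz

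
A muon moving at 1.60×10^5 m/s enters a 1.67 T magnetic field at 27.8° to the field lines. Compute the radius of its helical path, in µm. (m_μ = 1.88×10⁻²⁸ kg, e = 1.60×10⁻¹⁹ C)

Only the perpendicular component v⊥ = v sin27.8° = 7.46×10^4 m/s is bent by the field.
r = m v⊥ /(qB) = (1.88×10^-28)(7.46×10^4) / [(1×1.60×10^-19)(1.67)] = 5.25×10^-5 m.

r ≈ 52.5 µm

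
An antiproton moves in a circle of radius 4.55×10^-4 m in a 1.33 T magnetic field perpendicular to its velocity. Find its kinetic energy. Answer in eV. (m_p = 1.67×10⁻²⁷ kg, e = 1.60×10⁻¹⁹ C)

v = qBr/m = (1×1.60×10^-19)(1.33)(4.55×10^-4) / (1.67×10^-27) = 5.80×10^4 m/s.
K = ½mv² = 0.5·(1.67×10^-27)·(5.80×10^4)² = 2.81×10^-18 J = 17.5 eV.

K ≈ 17.5 eV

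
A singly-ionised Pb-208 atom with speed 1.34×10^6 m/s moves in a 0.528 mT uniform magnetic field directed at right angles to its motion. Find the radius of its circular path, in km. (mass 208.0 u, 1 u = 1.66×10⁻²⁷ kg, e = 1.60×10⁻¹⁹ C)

The magnetic force provides the centripetal force: qvB = mv²/r, so r = mv/(qB).
r = (3.45×10^-25 kg)(1.34×10^6 m/s) / [(1×1.60×10^-19 C)(5.28×10^-4 T)] = 5480 m.

r ≈ 5.48 km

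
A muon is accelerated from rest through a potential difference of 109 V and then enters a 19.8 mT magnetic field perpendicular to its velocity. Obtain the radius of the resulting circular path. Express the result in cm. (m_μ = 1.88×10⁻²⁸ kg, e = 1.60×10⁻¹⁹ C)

The kinetic energy gained is K = qV = (1×1.60×10^-19)(109) = 1.74×10^-17 J.
v = √(2K/m) = 4.31×10^5 m/s.
r = mv/(qB) = (1.88×10^-28)(4.31×10^5) / [(1×1.60×10^-19)(0.0198)] = 0.0256 m.

r ≈ 2.56 cm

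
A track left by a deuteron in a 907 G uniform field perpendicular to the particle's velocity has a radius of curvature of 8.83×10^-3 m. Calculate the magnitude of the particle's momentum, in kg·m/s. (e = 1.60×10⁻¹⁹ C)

p ≈ 1.28×10^-22 kg·m/s

Since qvB = mv²/r, the momentum p = mv = qBr.
p = (1×1.60×10^-19)(0.0907)(8.83×10^-3) = 1.28×10^-22 kg·m/s.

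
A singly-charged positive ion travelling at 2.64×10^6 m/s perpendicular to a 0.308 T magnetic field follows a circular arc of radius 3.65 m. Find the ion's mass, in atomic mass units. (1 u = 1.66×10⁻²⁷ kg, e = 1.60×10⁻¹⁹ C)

qvB = mv²/r ⇒ m = qBr/v.
m = (1×1.60×10^-19)(0.308)(3.65) / (2.64×10^6) = 6.81×10^-26 kg = 41.0 u.

m ≈ 41.0 u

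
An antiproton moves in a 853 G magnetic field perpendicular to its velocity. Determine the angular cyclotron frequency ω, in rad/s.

ω ≈ 8.17×10^6 rad/s

ω = qB/m = (1×1.60×10^-19)(0.0853) / (1.67×10^-27) = 8.17×10^6 rad/s.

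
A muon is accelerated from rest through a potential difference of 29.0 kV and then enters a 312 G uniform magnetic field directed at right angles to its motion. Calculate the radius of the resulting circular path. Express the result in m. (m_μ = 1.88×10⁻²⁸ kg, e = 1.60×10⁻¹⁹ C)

The kinetic energy gained is K = qV = (1×1.60×10^-19)(2.90×10^4) = 4.64×10^-15 J.
v = √(2K/m) = 7.03×10^6 m/s.
r = mv/(qB) = (1.88×10^-28)(7.03×10^6) / [(1×1.60×10^-19)(0.0312)] = 0.265 m.

r ≈ 0.265 m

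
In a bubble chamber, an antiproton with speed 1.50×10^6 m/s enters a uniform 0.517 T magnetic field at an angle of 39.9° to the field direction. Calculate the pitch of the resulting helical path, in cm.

The velocity component along B is v∥ = v cos39.9° = 1.15×10^6 m/s.
The cyclotron period T = 2πm/(qB) = 1.27×10^-7 s is set by m, q, B alone.
Pitch = v∥·T = (1.15×10^6)(1.27×10^-7) = 0.146 m.

pitch ≈ 14.6 cm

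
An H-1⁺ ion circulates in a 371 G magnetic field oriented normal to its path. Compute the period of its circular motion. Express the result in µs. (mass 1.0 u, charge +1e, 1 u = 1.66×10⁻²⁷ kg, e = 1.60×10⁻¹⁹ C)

T ≈ 1.76 µs

The cyclotron period is independent of speed: T = 2πm/(qB).
T = 2π(1.66×10^-27) / [(1×1.60×10^-19)(0.0371)] = 1.76×10^-6 s.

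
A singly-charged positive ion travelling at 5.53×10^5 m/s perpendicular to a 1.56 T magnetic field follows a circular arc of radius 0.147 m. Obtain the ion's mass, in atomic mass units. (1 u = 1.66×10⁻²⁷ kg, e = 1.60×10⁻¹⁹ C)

m ≈ 40.0 u

qvB = mv²/r ⇒ m = qBr/v.
m = (1×1.60×10^-19)(1.56)(0.147) / (5.53×10^5) = 6.63×10^-26 kg = 40.0 u.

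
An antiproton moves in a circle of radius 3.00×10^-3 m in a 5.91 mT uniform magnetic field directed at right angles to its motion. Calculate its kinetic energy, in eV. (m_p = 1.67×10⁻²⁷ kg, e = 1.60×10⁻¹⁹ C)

v = qBr/m = (1×1.60×10^-19)(5.91×10^-3)(3.00×10^-3) / (1.67×10^-27) = 1700 m/s.
K = ½mv² = 0.5·(1.67×10^-27)·(1700)² = 2.41×10^-21 J = 0.0151 eV.

K ≈ 0.0151 eV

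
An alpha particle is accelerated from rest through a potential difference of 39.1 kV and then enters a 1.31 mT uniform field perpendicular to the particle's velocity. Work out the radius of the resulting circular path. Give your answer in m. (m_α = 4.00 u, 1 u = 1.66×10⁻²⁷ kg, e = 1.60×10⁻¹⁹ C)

r ≈ 30.7 m

The kinetic energy gained is K = qV = (2×1.60×10^-19)(3.91×10^4) = 1.25×10^-14 J.
v = √(2K/m) = 1.94×10^6 m/s.
r = mv/(qB) = (6.64×10^-27)(1.94×10^6) / [(2×1.60×10^-19)(1.31×10^-3)] = 30.7 m.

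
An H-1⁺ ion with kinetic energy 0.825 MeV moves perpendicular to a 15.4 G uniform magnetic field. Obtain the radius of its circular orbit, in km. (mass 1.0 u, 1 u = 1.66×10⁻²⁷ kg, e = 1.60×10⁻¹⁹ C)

r ≈ 0.0850 km

Convert the energy: K = 0.825 MeV = 1.32×10^-13 J.
v = √(2K/m) = √(2·1.32×10^-13/1.66×10^-27) = 1.26×10^7 m/s.
r = mv/(qB) = (1.66×10^-27)(1.26×10^7) / [(1×1.60×10^-19)(1.54×10^-3)] = 85.0 m.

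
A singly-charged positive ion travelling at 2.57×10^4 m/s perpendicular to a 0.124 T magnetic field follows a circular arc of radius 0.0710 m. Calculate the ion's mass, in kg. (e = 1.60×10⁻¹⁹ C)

qvB = mv²/r ⇒ m = qBr/v.
m = (1×1.60×10^-19)(0.124)(0.0710) / (2.57×10^4) = 5.48×10^-26 kg.

m ≈ 5.48×10^-26 kg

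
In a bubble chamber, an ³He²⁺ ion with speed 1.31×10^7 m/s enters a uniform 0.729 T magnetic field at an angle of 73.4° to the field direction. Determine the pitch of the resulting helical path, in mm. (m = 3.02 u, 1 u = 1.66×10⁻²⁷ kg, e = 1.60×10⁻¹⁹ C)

The velocity component along B is v∥ = v cos73.4° = 3.74×10^6 m/s.
The cyclotron period T = 2πm/(qB) = 1.35×10^-7 s is set by m, q, B alone.
Pitch = v∥·T = (3.74×10^6)(1.35×10^-7) = 0.505 m.

pitch ≈ 505 mm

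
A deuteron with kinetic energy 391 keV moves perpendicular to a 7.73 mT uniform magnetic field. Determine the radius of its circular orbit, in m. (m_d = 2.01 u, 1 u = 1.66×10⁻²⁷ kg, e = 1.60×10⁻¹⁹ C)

r ≈ 16.5 m

Convert the energy: K = 391 keV = 6.26×10^-14 J.
v = √(2K/m) = √(2·6.26×10^-14/3.34×10^-27) = 6.12×10^6 m/s.
r = mv/(qB) = (3.34×10^-27)(6.12×10^6) / [(1×1.60×10^-19)(7.73×10^-3)] = 16.5 m.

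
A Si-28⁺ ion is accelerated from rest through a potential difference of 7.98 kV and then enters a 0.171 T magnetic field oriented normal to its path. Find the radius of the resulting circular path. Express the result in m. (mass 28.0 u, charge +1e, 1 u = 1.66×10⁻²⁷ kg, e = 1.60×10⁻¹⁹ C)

r ≈ 0.398 m

The kinetic energy gained is K = qV = (1×1.60×10^-19)(7980) = 1.28×10^-15 J.
v = √(2K/m) = 2.34×10^5 m/s.
r = mv/(qB) = (4.65×10^-26)(2.34×10^5) / [(1×1.60×10^-19)(0.171)] = 0.398 m.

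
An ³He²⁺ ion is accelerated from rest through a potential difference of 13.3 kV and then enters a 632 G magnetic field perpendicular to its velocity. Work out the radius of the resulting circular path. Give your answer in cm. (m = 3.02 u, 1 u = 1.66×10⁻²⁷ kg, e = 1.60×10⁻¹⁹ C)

r ≈ 32.3 cm

The kinetic energy gained is K = qV = (2×1.60×10^-19)(1.33×10^4) = 4.26×10^-15 J.
v = √(2K/m) = 1.30×10^6 m/s.
r = mv/(qB) = (5.01×10^-27)(1.30×10^6) / [(2×1.60×10^-19)(0.0632)] = 0.323 m.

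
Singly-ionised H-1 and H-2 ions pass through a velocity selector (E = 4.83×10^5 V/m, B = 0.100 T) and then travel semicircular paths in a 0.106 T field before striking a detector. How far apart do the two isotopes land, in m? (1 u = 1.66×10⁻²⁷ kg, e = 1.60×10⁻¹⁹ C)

Δd ≈ 0.945 m

Both emerge at v = E/B₁ = 4.83×10^6 m/s.
r = mv/(qB₂), so r₁ = 0.473 m and r₂ = 0.945 m, giving Δr = 0.473 m.
After a semicircle each ion lands a diameter 2r from the entry slit, so the separation is 2Δr = 0.945 m.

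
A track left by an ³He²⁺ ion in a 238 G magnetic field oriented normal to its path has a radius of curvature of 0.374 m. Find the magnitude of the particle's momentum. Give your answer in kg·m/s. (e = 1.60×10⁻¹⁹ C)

Since qvB = mv²/r, the momentum p = mv = qBr.
p = (2×1.60×10^-19)(0.0238)(0.374) = 2.85×10^-21 kg·m/s.

p ≈ 2.85×10^-21 kg·m/s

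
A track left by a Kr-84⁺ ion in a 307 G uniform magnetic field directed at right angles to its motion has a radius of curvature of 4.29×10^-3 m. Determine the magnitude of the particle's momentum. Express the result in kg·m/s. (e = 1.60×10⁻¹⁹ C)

p ≈ 2.11×10^-23 kg·m/s

Since qvB = mv²/r, the momentum p = mv = qBr.
p = (1×1.60×10^-19)(0.0307)(4.29×10^-3) = 2.11×10^-23 kg·m/s.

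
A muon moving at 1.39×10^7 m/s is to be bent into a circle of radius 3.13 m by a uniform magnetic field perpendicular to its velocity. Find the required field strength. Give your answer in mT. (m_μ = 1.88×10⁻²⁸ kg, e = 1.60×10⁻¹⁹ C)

qvB = mv²/r gives B = mv/(qr).
B = (1.88×10^-28)(1.39×10^7) / [(1×1.60×10^-19)(3.13)] = 5.22×10^-3 T.

B ≈ 5.22 mT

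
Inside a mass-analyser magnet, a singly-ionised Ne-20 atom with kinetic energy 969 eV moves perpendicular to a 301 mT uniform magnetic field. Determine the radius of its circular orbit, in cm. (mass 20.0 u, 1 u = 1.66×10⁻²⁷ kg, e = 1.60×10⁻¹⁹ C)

r ≈ 6.66 cm

Convert the energy: K = 969 eV = 1.55×10^-16 J.
v = √(2K/m) = √(2·1.55×10^-16/3.32×10^-26) = 9.66×10^4 m/s.
r = mv/(qB) = (3.32×10^-26)(9.66×10^4) / [(1×1.60×10^-19)(0.301)] = 0.0666 m.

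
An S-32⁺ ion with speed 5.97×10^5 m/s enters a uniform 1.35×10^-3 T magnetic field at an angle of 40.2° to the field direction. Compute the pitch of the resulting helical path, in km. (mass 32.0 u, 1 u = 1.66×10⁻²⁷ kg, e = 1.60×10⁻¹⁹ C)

The velocity component along B is v∥ = v cos40.2° = 4.56×10^5 m/s.
The cyclotron period T = 2πm/(qB) = 1.55×10^-3 s is set by m, q, B alone.
Pitch = v∥·T = (4.56×10^5)(1.55×10^-3) = 705 m.

pitch ≈ 0.705 km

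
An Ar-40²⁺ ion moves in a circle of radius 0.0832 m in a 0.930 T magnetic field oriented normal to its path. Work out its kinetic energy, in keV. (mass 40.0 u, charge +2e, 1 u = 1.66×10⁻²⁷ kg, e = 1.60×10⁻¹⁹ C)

K ≈ 28.9 keV

v = qBr/m = (2×1.60×10^-19)(0.930)(0.0832) / (6.64×10^-26) = 3.73×10^5 m/s.
K = ½mv² = 0.5·(6.64×10^-26)·(3.73×10^5)² = 4.62×10^-15 J = 28.9 keV.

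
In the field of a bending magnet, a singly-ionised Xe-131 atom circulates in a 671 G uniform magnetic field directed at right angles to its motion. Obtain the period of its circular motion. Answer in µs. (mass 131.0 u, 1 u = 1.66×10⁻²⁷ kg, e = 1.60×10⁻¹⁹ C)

T ≈ 127 µs

The cyclotron period is independent of speed: T = 2πm/(qB).
T = 2π(2.17×10^-25) / [(1×1.60×10^-19)(0.0671)] = 1.27×10^-4 s.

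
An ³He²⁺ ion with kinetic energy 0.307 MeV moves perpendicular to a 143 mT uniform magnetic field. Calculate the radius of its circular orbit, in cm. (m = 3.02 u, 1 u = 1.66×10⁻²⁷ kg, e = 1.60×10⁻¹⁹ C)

r ≈ 48.5 cm

Convert the energy: K = 0.307 MeV = 4.91×10^-14 J.
v = √(2K/m) = √(2·4.91×10^-14/5.01×10^-27) = 4.43×10^6 m/s.
r = mv/(qB) = (5.01×10^-27)(4.43×10^6) / [(2×1.60×10^-19)(0.143)] = 0.485 m.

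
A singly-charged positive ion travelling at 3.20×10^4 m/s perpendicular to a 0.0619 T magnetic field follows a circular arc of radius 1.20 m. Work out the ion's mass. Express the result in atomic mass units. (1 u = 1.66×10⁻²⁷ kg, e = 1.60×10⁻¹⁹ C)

m ≈ 224 u

qvB = mv²/r ⇒ m = qBr/v.
m = (1×1.60×10^-19)(0.0619)(1.20) / (3.20×10^4) = 3.71×10^-25 kg = 224 u.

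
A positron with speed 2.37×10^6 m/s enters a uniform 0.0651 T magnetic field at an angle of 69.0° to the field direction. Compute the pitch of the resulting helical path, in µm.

The velocity component along B is v∥ = v cos69.0° = 8.49×10^5 m/s.
The cyclotron period T = 2πm/(qB) = 5.50×10^-10 s is set by m, q, B alone.
Pitch = v∥·T = (8.49×10^5)(5.50×10^-10) = 4.67×10^-4 m.

pitch ≈ 467 µm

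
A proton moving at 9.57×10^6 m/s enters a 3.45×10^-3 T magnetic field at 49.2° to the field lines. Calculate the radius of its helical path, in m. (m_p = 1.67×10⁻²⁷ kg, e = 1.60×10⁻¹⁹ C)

r ≈ 21.9 m

Only the perpendicular component v⊥ = v sin49.2° = 7.24×10^6 m/s is bent by the field.
r = m v⊥ /(qB) = (1.67×10^-27)(7.24×10^6) / [(1×1.60×10^-19)(3.45×10^-3)] = 21.9 m.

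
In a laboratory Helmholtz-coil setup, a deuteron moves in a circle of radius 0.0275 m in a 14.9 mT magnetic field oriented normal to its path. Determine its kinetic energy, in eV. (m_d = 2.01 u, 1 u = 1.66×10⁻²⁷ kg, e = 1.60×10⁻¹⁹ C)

v = qBr/m = (1×1.60×10^-19)(0.0149)(0.0275) / (3.34×10^-27) = 1.96×10^4 m/s.
K = ½mv² = 0.5·(3.34×10^-27)·(1.96×10^4)² = 6.44×10^-19 J = 4.03 eV.

K ≈ 4.03 eV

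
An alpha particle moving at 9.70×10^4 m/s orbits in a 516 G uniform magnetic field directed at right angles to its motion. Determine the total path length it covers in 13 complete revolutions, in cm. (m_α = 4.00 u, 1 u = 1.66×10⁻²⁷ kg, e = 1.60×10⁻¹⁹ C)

r = mv/(qB) = 0.0390 m, so one revolution covers 2πr = 0.245 m.
In 13 revolutions: L = 13·2πr = 3.19 m.

L ≈ 319 cm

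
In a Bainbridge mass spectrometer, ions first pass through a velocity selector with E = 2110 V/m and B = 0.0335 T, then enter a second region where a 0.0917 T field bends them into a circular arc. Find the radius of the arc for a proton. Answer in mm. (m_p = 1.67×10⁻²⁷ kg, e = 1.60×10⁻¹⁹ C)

r ≈ 7.17 mm

The selector passes v = E/B = 2110/0.0335 = 6.30×10^4 m/s.
In the deflection region, r = mv/(qB₂) = (1.67×10^-27)(6.30×10^4) / [(1×1.60×10^-19)(0.0917)] = 7.17×10^-3 m.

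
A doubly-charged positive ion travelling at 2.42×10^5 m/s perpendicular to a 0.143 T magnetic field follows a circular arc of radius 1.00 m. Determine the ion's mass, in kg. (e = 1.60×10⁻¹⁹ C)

qvB = mv²/r ⇒ m = qBr/v.
m = (2×1.60×10^-19)(0.143)(1.00) / (2.42×10^5) = 1.89×10^-25 kg.

m ≈ 1.89×10^-25 kg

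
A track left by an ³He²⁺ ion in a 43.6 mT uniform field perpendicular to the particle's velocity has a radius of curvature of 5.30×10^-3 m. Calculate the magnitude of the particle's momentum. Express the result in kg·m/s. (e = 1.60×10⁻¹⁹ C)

p ≈ 7.39×10^-23 kg·m/s

Since qvB = mv²/r, the momentum p = mv = qBr.
p = (2×1.60×10^-19)(0.0436)(5.30×10^-3) = 7.39×10^-23 kg·m/s.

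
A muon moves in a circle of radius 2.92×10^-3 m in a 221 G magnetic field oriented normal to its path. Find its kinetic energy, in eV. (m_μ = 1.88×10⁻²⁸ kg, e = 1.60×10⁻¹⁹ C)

v = qBr/m = (1×1.60×10^-19)(0.0221)(2.92×10^-3) / (1.88×10^-28) = 5.49×10^4 m/s.
K = ½mv² = 0.5·(1.88×10^-28)·(5.49×10^4)² = 2.84×10^-19 J = 1.77 eV.

K ≈ 1.77 eV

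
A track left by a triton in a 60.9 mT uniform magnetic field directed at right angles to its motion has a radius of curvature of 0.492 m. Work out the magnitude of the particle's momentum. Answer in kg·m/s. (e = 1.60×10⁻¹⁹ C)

p ≈ 4.79×10^-21 kg·m/s

Since qvB = mv²/r, the momentum p = mv = qBr.
p = (1×1.60×10^-19)(0.0609)(0.492) = 4.79×10^-21 kg·m/s.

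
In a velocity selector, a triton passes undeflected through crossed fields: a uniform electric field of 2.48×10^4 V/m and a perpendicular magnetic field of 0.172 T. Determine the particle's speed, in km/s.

For zero net force, qE = qvB, so v = E/B.
v = (2.48×10^4) / (0.172) = 1.44×10^5 m/s.

v ≈ 144 km/s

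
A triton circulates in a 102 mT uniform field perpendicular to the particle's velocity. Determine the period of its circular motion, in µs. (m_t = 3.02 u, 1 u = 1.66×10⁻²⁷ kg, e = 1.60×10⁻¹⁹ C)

The cyclotron period is independent of speed: T = 2πm/(qB).
T = 2π(5.01×10^-27) / [(1×1.60×10^-19)(0.102)] = 1.93×10^-6 s.

T ≈ 1.93 µs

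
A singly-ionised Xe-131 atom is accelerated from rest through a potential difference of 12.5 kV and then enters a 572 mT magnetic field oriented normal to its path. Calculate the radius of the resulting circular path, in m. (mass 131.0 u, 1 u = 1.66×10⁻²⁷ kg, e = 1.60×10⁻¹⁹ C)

The kinetic energy gained is K = qV = (1×1.60×10^-19)(1.25×10^4) = 2.00×10^-15 J.
v = √(2K/m) = 1.36×10^5 m/s.
r = mv/(qB) = (2.17×10^-25)(1.36×10^5) / [(1×1.60×10^-19)(0.572)] = 0.322 m.

r ≈ 0.322 m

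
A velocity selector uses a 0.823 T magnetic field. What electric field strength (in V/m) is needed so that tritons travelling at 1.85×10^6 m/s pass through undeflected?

E ≈ 1.52×10^6 V/m

qE = qvB ⇒ E = vB = (1.85×10^6)(0.823) = 1.52×10^6 V/m.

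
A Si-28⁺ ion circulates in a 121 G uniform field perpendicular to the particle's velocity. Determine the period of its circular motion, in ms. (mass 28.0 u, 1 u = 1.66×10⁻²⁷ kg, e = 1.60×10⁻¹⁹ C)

T ≈ 0.151 ms

The cyclotron period is independent of speed: T = 2πm/(qB).
T = 2π(4.65×10^-26) / [(1×1.60×10^-19)(0.0121)] = 1.51×10^-4 s.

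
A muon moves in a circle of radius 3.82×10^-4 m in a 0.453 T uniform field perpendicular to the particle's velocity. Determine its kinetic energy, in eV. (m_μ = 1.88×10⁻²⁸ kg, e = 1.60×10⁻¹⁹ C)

v = qBr/m = (1×1.60×10^-19)(0.453)(3.82×10^-4) / (1.88×10^-28) = 1.47×10^5 m/s.
K = ½mv² = 0.5·(1.88×10^-28)·(1.47×10^5)² = 2.04×10^-18 J = 12.7 eV.

K ≈ 12.7 eV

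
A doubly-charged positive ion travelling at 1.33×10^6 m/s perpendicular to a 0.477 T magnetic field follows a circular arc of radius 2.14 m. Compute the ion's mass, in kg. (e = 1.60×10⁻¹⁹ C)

m ≈ 2.46×10^-25 kg

qvB = mv²/r ⇒ m = qBr/v.
m = (2×1.60×10^-19)(0.477)(2.14) / (1.33×10^6) = 2.46×10^-25 kg.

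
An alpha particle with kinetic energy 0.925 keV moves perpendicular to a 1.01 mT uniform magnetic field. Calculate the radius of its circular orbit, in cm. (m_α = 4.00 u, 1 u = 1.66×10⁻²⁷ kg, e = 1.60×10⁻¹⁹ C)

r ≈ 434 cm

Convert the energy: K = 0.925 keV = 1.48×10^-16 J.
v = √(2K/m) = √(2·1.48×10^-16/6.64×10^-27) = 2.11×10^5 m/s.
r = mv/(qB) = (6.64×10^-27)(2.11×10^5) / [(2×1.60×10^-19)(1.01×10^-3)] = 4.34 m.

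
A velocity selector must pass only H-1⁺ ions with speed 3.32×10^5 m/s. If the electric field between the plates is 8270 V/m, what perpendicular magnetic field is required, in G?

qE = qvB ⇒ B = E/v = (8270) / (3.32×10^5) = 0.0249 T.

B ≈ 249 G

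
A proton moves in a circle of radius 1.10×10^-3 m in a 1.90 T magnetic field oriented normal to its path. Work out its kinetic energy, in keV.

K ≈ 0.209 keV

v = qBr/m = (1×1.60×10^-19)(1.90)(1.10×10^-3) / (1.67×10^-27) = 2.00×10^5 m/s.
K = ½mv² = 0.5·(1.67×10^-27)·(2.00×10^5)² = 3.35×10^-17 J = 0.209 keV.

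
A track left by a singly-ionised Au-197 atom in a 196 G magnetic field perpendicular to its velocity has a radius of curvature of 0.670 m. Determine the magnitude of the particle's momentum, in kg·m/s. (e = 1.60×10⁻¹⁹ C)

Since qvB = mv²/r, the momentum p = mv = qBr.
p = (1×1.60×10^-19)(0.0196)(0.670) = 2.10×10^-21 kg·m/s.

p ≈ 2.10×10^-21 kg·m/s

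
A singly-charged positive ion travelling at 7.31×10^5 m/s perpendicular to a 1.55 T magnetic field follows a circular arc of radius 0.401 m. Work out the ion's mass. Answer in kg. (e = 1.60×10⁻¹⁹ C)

m ≈ 1.36×10^-25 kg

qvB = mv²/r ⇒ m = qBr/v.
m = (1×1.60×10^-19)(1.55)(0.401) / (7.31×10^5) = 1.36×10^-25 kg.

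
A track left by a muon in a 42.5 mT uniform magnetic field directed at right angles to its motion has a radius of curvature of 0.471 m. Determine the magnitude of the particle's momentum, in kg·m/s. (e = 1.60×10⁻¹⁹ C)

p ≈ 3.20×10^-21 kg·m/s

Since qvB = mv²/r, the momentum p = mv = qBr.
p = (1×1.60×10^-19)(0.0425)(0.471) = 3.20×10^-21 kg·m/s.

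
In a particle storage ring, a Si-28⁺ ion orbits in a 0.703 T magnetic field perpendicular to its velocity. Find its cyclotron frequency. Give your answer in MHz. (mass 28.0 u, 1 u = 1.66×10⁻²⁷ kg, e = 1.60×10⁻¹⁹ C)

f ≈ 0.385 MHz

f = qB/(2πm) = (1×1.60×10^-19)(0.703) / [2π(4.65×10^-26)] = 3.85×10^5 Hz.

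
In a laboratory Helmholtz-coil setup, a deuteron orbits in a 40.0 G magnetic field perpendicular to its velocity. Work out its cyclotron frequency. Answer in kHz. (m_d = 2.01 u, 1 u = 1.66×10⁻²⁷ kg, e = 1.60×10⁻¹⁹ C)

f ≈ 30.5 kHz

f = qB/(2πm) = (1×1.60×10^-19)(4.00×10^-3) / [2π(3.34×10^-27)] = 3.05×10^4 Hz.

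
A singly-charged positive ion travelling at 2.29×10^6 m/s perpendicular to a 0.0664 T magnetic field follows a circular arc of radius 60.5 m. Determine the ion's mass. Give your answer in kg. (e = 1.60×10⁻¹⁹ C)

m ≈ 2.81×10^-25 kg

qvB = mv²/r ⇒ m = qBr/v.
m = (1×1.60×10^-19)(0.0664)(60.5) / (2.29×10^6) = 2.81×10^-25 kg.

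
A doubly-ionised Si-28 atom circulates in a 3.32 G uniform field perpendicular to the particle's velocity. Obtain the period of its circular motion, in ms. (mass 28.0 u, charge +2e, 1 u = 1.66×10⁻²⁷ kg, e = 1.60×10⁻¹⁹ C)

The cyclotron period is independent of speed: T = 2πm/(qB).
T = 2π(4.65×10^-26) / [(2×1.60×10^-19)(3.32×10^-4)] = 2.75×10^-3 s.

T ≈ 2.75 ms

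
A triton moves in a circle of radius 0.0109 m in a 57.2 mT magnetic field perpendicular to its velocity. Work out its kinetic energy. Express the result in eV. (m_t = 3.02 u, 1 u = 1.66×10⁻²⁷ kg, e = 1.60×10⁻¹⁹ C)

K ≈ 6.20 eV

v = qBr/m = (1×1.60×10^-19)(0.0572)(0.0109) / (5.01×10^-27) = 1.99×10^4 m/s.
K = ½mv² = 0.5·(5.01×10^-27)·(1.99×10^4)² = 9.93×10^-19 J = 6.20 eV.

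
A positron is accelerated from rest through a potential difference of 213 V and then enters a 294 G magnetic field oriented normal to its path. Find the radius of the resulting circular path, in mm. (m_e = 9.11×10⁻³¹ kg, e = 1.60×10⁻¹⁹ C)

The kinetic energy gained is K = qV = (1×1.60×10^-19)(213) = 3.41×10^-17 J.
v = √(2K/m) = 8.65×10^6 m/s.
r = mv/(qB) = (9.11×10^-31)(8.65×10^6) / [(1×1.60×10^-19)(0.0294)] = 1.68×10^-3 m.

r ≈ 1.68 mm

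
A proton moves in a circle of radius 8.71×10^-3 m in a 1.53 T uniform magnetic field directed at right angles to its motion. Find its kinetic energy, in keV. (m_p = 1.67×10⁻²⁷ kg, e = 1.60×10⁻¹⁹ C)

v = qBr/m = (1×1.60×10^-19)(1.53)(8.71×10^-3) / (1.67×10^-27) = 1.28×10^6 m/s.
K = ½mv² = 0.5·(1.67×10^-27)·(1.28×10^6)² = 1.36×10^-15 J = 8.51 keV.

K ≈ 8.51 keV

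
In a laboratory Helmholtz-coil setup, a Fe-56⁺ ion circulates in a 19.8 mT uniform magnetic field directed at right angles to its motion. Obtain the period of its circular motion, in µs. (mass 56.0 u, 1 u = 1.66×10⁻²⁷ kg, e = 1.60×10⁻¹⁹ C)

The cyclotron period is independent of speed: T = 2πm/(qB).
T = 2π(9.30×10^-26) / [(1×1.60×10^-19)(0.0198)] = 1.84×10^-4 s.

T ≈ 184 µs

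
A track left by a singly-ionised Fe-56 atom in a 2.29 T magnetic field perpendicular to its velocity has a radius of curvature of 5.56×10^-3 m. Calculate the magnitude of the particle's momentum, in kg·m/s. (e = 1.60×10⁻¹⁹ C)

p ≈ 2.04×10^-21 kg·m/s

Since qvB = mv²/r, the momentum p = mv = qBr.
p = (1×1.60×10^-19)(2.29)(5.56×10^-3) = 2.04×10^-21 kg·m/s.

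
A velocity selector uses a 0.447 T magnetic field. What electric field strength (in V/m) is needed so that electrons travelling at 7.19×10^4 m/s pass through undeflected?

qE = qvB ⇒ E = vB = (7.19×10^4)(0.447) = 3.21×10^4 V/m.

E ≈ 3.21×10^4 V/m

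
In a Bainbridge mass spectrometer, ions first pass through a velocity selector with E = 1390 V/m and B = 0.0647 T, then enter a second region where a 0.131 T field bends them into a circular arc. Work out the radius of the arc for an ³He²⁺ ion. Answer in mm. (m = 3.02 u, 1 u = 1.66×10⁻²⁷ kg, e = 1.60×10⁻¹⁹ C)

r ≈ 2.57 mm

The selector passes v = E/B = 1390/0.0647 = 2.15×10^4 m/s.
In the deflection region, r = mv/(qB₂) = (5.01×10^-27)(2.15×10^4) / [(2×1.60×10^-19)(0.131)] = 2.57×10^-3 m.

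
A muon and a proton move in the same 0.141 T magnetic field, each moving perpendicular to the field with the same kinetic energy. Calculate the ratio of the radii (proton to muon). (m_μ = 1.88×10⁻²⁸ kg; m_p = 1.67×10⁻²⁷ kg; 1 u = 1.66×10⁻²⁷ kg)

r = √(2mK)/(qB) ⇒ at equal K, r ∝ √m/q.
r_{proton}/r_{muon} = 2.98.

ratio ≈ 2.98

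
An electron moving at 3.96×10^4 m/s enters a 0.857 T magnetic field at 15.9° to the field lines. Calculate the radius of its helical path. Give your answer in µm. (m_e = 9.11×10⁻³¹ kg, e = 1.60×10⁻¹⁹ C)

r ≈ 0.0721 µm

Only the perpendicular component v⊥ = v sin15.9° = 1.08×10^4 m/s is bent by the field.
r = m v⊥ /(qB) = (9.11×10^-31)(1.08×10^4) / [(1×1.60×10^-19)(0.857)] = 7.21×10^-8 m.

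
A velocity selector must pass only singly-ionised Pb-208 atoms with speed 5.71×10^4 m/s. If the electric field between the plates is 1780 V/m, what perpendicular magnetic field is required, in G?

qE = qvB ⇒ B = E/v = (1780) / (5.71×10^4) = 0.0312 T.

B ≈ 312 G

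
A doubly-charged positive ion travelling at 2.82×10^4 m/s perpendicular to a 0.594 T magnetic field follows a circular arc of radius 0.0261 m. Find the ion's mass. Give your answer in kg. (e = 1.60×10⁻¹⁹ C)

qvB = mv²/r ⇒ m = qBr/v.
m = (2×1.60×10^-19)(0.594)(0.0261) / (2.82×10^4) = 1.76×10^-25 kg.

m ≈ 1.76×10^-25 kg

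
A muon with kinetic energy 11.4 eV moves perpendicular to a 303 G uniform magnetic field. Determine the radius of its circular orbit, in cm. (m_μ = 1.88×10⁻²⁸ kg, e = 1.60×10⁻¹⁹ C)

Convert the energy: K = 11.4 eV = 1.82×10^-18 J.
v = √(2K/m) = √(2·1.82×10^-18/1.88×10^-28) = 1.39×10^5 m/s.
r = mv/(qB) = (1.88×10^-28)(1.39×10^5) / [(1×1.60×10^-19)(0.0303)] = 5.40×10^-3 m.

r ≈ 0.540 cm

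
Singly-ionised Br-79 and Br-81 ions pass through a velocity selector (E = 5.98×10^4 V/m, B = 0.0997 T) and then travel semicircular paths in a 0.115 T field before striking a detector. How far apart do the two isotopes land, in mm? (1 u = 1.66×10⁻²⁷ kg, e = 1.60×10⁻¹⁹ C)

Both emerge at v = E/B₁ = 6.00×10^5 m/s.
r = mv/(qB₂), so r₁ = 4.275 m and r₂ = 4.383 m, giving Δr = 0.108 m.
After a semicircle each ion lands a diameter 2r from the entry slit, so the separation is 2Δr = 0.216 m.

Δd ≈ 216 mm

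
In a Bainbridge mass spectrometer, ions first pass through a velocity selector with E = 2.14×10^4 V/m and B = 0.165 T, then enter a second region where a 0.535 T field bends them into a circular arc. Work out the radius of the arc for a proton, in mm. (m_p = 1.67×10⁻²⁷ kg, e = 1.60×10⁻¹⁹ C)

r ≈ 2.53 mm

The selector passes v = E/B = 2.14×10^4/0.165 = 1.30×10^5 m/s.
In the deflection region, r = mv/(qB₂) = (1.67×10^-27)(1.30×10^5) / [(1×1.60×10^-19)(0.535)] = 2.53×10^-3 m.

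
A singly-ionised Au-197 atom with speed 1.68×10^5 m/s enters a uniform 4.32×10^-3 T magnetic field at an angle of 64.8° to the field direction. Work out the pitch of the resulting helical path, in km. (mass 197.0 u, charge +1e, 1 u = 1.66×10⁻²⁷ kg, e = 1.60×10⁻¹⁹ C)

pitch ≈ 0.213 km

The velocity component along B is v∥ = v cos64.8° = 7.15×10^4 m/s.
The cyclotron period T = 2πm/(qB) = 2.97×10^-3 s is set by m, q, B alone.
Pitch = v∥·T = (7.15×10^4)(2.97×10^-3) = 213 m.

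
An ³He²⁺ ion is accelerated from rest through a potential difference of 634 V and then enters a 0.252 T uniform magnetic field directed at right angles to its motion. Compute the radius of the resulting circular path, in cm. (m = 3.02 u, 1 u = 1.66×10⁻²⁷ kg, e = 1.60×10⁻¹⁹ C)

r ≈ 1.77 cm

The kinetic energy gained is K = qV = (2×1.60×10^-19)(634) = 2.03×10^-16 J.
v = √(2K/m) = 2.84×10^5 m/s.
r = mv/(qB) = (5.01×10^-27)(2.84×10^5) / [(2×1.60×10^-19)(0.252)] = 0.0177 m.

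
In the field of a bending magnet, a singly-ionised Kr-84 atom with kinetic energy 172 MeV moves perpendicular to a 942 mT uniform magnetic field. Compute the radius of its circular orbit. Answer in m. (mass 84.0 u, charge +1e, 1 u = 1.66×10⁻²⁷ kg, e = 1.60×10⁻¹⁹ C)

r ≈ 18.4 m

Convert the energy: K = 172 MeV = 2.75×10^-11 J.
v = √(2K/m) = √(2·2.75×10^-11/1.39×10^-25) = 1.99×10^7 m/s.
r = mv/(qB) = (1.39×10^-25)(1.99×10^7) / [(1×1.60×10^-19)(0.942)] = 18.4 m.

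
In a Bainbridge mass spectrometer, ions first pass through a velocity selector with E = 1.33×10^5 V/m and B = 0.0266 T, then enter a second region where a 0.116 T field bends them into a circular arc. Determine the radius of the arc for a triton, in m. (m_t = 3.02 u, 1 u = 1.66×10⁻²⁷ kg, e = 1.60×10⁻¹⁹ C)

The selector passes v = E/B = 1.33×10^5/0.0266 = 5.00×10^6 m/s.
In the deflection region, r = mv/(qB₂) = (5.01×10^-27)(5.00×10^6) / [(1×1.60×10^-19)(0.116)] = 1.35 m.

r ≈ 1.35 m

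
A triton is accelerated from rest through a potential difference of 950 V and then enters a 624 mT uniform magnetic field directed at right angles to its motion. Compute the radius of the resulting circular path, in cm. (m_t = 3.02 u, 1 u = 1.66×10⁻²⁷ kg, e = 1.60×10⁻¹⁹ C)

r ≈ 1.24 cm

The kinetic energy gained is K = qV = (1×1.60×10^-19)(950) = 1.52×10^-16 J.
v = √(2K/m) = 2.46×10^5 m/s.
r = mv/(qB) = (5.01×10^-27)(2.46×10^5) / [(1×1.60×10^-19)(0.624)] = 0.0124 m.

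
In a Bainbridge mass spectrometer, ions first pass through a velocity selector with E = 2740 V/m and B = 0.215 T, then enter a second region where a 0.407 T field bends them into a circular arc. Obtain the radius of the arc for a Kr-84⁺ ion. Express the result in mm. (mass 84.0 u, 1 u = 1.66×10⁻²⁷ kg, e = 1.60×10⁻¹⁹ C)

The selector passes v = E/B = 2740/0.215 = 1.27×10^4 m/s.
In the deflection region, r = mv/(qB₂) = (1.39×10^-25)(1.27×10^4) / [(1×1.60×10^-19)(0.407)] = 0.0273 m.

r ≈ 27.3 mm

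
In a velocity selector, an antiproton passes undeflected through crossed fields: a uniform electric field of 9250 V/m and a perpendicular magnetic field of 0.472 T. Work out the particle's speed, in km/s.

For zero net force, qE = qvB, so v = E/B.
v = (9250) / (0.472) = 1.96×10^4 m/s.

v ≈ 19.6 km/s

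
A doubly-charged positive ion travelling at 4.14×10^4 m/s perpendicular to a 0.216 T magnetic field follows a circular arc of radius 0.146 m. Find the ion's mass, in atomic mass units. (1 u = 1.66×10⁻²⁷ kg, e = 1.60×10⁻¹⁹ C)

qvB = mv²/r ⇒ m = qBr/v.
m = (2×1.60×10^-19)(0.216)(0.146) / (4.14×10^4) = 2.44×10^-25 kg = 147 u.

m ≈ 147 u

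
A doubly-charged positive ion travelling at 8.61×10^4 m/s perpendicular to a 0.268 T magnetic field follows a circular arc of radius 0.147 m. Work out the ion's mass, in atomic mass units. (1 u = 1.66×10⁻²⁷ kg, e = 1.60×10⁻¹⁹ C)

qvB = mv²/r ⇒ m = qBr/v.
m = (2×1.60×10^-19)(0.268)(0.147) / (8.61×10^4) = 1.46×10^-25 kg = 88.2 u.

m ≈ 88.2 u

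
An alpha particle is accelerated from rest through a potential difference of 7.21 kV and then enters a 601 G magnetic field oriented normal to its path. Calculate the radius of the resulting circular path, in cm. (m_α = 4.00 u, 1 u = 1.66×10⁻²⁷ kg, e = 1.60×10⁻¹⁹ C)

The kinetic energy gained is K = qV = (2×1.60×10^-19)(7210) = 2.31×10^-15 J.
v = √(2K/m) = 8.34×10^5 m/s.
r = mv/(qB) = (6.64×10^-27)(8.34×10^5) / [(2×1.60×10^-19)(0.0601)] = 0.288 m.

r ≈ 28.8 cm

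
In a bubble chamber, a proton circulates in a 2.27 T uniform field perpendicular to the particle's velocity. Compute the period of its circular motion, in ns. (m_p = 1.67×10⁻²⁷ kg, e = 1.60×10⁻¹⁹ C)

The cyclotron period is independent of speed: T = 2πm/(qB).
T = 2π(1.67×10^-27) / [(1×1.60×10^-19)(2.27)] = 2.89×10^-8 s.

T ≈ 28.9 ns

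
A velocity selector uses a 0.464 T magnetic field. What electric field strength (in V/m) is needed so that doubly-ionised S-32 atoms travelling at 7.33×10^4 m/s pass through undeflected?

qE = qvB ⇒ E = vB = (7.33×10^4)(0.464) = 3.40×10^4 V/m.

E ≈ 3.40×10^4 V/m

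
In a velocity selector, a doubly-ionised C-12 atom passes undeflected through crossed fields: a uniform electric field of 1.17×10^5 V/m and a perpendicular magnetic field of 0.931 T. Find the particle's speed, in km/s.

v ≈ 126 km/s

For zero net force, qE = qvB, so v = E/B.
v = (1.17×10^5) / (0.931) = 1.26×10^5 m/s.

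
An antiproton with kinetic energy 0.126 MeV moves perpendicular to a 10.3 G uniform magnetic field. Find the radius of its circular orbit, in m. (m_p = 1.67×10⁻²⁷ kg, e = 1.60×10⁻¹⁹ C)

Convert the energy: K = 0.126 MeV = 2.02×10^-14 J.
v = √(2K/m) = √(2·2.02×10^-14/1.67×10^-27) = 4.91×10^6 m/s.
r = mv/(qB) = (1.67×10^-27)(4.91×10^6) / [(1×1.60×10^-19)(1.03×10^-3)] = 49.8 m.

r ≈ 49.8 m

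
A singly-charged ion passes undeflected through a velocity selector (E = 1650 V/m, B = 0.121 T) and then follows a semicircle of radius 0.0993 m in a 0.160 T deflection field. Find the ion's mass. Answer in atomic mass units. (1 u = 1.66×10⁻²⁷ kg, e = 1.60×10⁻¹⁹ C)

m ≈ 112 u

v = E/B₁ = 1.36×10^4 m/s.
From r = mv/(qB₂), m = qB₂r/v = (1×1.60×10^-19)(0.160)(0.0993) / (1.36×10^4) = 1.86×10^-25 kg.
In atomic mass units: m = 1.86×10^-25 / 1.66×10^-27 = 112 u.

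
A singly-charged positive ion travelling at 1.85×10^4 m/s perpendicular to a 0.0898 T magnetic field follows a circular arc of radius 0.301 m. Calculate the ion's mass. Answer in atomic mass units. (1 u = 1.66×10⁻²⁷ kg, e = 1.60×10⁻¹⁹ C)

m ≈ 141 u

qvB = mv²/r ⇒ m = qBr/v.
m = (1×1.60×10^-19)(0.0898)(0.301) / (1.85×10^4) = 2.34×10^-25 kg = 141 u.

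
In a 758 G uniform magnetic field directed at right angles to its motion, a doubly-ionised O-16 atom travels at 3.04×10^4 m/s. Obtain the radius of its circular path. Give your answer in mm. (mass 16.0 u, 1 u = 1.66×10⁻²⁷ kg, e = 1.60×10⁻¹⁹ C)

r ≈ 33.3 mm

The magnetic force provides the centripetal force: qvB = mv²/r, so r = mv/(qB).
r = (2.66×10^-26 kg)(3.04×10^4 m/s) / [(2×1.60×10^-19 C)(0.0758 T)] = 0.0333 m.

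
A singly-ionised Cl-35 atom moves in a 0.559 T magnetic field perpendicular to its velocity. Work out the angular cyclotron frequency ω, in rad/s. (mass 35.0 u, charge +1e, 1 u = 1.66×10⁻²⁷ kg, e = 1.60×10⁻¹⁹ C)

ω ≈ 1.54×10^6 rad/s

ω = qB/m = (1×1.60×10^-19)(0.559) / (5.81×10^-26) = 1.54×10^6 rad/s.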